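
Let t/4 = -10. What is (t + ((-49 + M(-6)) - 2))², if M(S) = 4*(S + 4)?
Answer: 9801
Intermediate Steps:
t = -40 (t = 4*(-10) = -40)
M(S) = 16 + 4*S (M(S) = 4*(4 + S) = 16 + 4*S)
(t + ((-49 + M(-6)) - 2))² = (-40 + ((-49 + (16 + 4*(-6))) - 2))² = (-40 + ((-49 + (16 - 24)) - 2))² = (-40 + ((-49 - 8) - 2))² = (-40 + (-57 - 2))² = (-40 - 59)² = (-99)² = 9801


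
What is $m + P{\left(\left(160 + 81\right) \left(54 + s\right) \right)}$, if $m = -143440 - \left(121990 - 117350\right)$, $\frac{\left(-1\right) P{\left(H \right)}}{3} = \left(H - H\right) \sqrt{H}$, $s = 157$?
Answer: $-148080$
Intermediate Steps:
$P{\left(H \right)} = 0$ ($P{\left(H \right)} = - 3 \left(H - H\right) \sqrt{H} = - 3 \cdot 0 \sqrt{H} = \left(-3\right) 0 = 0$)
$m = -148080$ ($m = -143440 - \left(121990 - 117350\right) = -143440 - 4640 = -148080$)
$m + P{\left(\left(160 + 81\right) \left(54 + s\right) \right)} = -148080 + 0 = -148080$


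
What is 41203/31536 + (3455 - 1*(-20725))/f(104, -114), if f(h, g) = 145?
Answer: 153702983/914544 ≈ 168.07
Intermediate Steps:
41203/31536 + (3455 - 1*(-20725))/f(104, -114) = 41203/31536 + (3455 - 1*(-20725))/145 = 41203*(1/31536) + (3455 + 20725)*(1/145) = 41203/31536 + 24180*(1/145) = 41203/31536 + 4836/29 = 153702983/914544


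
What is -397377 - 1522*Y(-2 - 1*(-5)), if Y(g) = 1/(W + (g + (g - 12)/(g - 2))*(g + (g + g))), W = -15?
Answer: -27417491/69 ≈ -3.9736e+5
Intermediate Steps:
Y(g) = 1/(-15 + 3*g*(g + (-12 + g)/(-2 + g))) (Y(g) = 1/(-15 + (g + (g - 12)/(g - 2))*(g + (g + g))) = 1/(-15 + (g + (-12 + g)/(-2 + g))*(g + 2*g)) = 1/(-15 + (g + (-12 + g)/(-2 + g))*(3*g)) = 1/(-15 + 3*g*(g + (-12 + g)/(-2 + g))))
-397377 - 1522*Y(-2 - 1*(-5)) = -397377 - 1522*(-2 + (-2 - 1*(-5)))/(3*(10 + (-2 - 1*(-5))³ - (-2 - 1*(-5))² - 17*(-2 - 1*(-5)))) = -397377 - 1522*(-2 + (-2 + 5))/(3*(10 + (-2 + 5)³ - (-2 + 5)² - 17*(-2 + 5))) = -397377 - 1522*(-2 + 3)/(3*(10 + 3³ - 1*3² - 17*3)) = -397377 - 1522*(⅓)*1/(10 + 27 - 1*9 - 51) = -397377 - 1522*(⅓)*1/(10 + 27 - 9 - 51) = -397377 - 1522*(⅓)*1/(-23) = -397377 - 1522*(⅓)*(-1/23)*1 = -397377 - 1522*(-1)/69 = -397377 - 1*(-1522/69) = -397377 + 1522/69 = -27417491/69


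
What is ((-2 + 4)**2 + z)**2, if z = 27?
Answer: 961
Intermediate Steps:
((-2 + 4)**2 + z)**2 = ((-2 + 4)**2 + 27)**2 = (2**2 + 27)**2 = (4 + 27)**2 = 31**2 = 961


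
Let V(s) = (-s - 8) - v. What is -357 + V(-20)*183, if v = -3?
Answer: 2388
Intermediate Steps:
V(s) = -5 - s (V(s) = (-s - 8) - 1*(-3) = (-8 - s) + 3 = -5 - s)
-357 + V(-20)*183 = -357 + (-5 - 1*(-20))*183 = -357 + (-5 + 20)*183 = -357 + 15*183 = -357 + 2745 = 2388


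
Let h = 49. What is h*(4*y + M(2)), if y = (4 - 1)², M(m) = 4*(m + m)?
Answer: 2548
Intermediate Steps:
M(m) = 8*m (M(m) = 4*(2*m) = 8*m)
y = 9 (y = 3² = 9)
h*(4*y + M(2)) = 49*(4*9 + 8*2) = 49*(36 + 16) = 49*52 = 2548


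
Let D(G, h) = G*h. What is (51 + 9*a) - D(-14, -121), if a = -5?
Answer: -1688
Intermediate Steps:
(51 + 9*a) - D(-14, -121) = (51 + 9*(-5)) - (-14)*(-121) = (51 - 45) - 1*1694 = 6 - 1694 = -1688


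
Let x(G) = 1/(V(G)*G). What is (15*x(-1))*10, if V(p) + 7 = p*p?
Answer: 25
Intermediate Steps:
V(p) = -7 + p² (V(p) = -7 + p*p = -7 + p²)
x(G) = 1/(G*(-7 + G²)) (x(G) = 1/((-7 + G²)*G) = 1/(G*(-7 + G²)))
(15*x(-1))*10 = (15*(1/((-1)*(-7 + (-1)²))))*10 = (15*(-1/(-7 + 1)))*10 = (15*(-1/(-6)))*10 = (15*(-1*(-⅙)))*10 = (15*(⅙))*10 = (5/2)*10 = 25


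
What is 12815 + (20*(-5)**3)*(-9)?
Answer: 35315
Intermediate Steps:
12815 + (20*(-5)**3)*(-9) = 12815 + (20*(-125))*(-9) = 12815 - 2500*(-9) = 12815 + 22500 = 35315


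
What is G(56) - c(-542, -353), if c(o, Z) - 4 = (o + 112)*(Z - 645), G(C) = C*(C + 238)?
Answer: -412680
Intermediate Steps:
G(C) = C*(238 + C)
c(o, Z) = 4 + (-645 + Z)*(112 + o) (c(o, Z) = 4 + (o + 112)*(Z - 645) = 4 + (112 + o)*(-645 + Z) = 4 + (-645 + Z)*(112 + o))
G(56) - c(-542, -353) = 56*(238 + 56) - (-72236 - 645*(-542) + 112*(-353) - 353*(-542)) = 56*294 - (-72236 + 349590 - 39536 + 191326) = 16464 - 1*429144 = 16464 - 429144 = -412680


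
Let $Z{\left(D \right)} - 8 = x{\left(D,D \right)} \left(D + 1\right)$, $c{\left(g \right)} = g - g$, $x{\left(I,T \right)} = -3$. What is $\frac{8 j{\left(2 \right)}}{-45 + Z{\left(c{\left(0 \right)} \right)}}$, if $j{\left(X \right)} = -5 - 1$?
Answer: $\frac{6}{5} \approx 1.2$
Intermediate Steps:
$j{\left(X \right)} = -6$ ($j{\left(X \right)} = -5 - 1 = -6$)
$c{\left(g \right)} = 0$
$Z{\left(D \right)} = 5 - 3 D$ ($Z{\left(D \right)} = 8 - 3 \left(D + 1\right) = 8 - 3 \left(1 + D\right) = 8 - \left(3 + 3 D\right) = 5 - 3 D$)
$\frac{8 j{\left(2 \right)}}{-45 + Z{\left(c{\left(0 \right)} \right)}} = \frac{8 \left(-6\right)}{-45 + \left(5 - 0\right)} = - \frac{48}{-45 + \left(5 + 0\right)} = - \frac{48}{-45 + 5} = - \frac{48}{-40} = \left(-48\right) \left(- \frac{1}{40}\right) = \frac{6}{5}$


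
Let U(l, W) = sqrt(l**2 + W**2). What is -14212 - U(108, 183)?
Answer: -14212 - 3*sqrt(5017) ≈ -14425.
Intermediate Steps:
U(l, W) = sqrt(W**2 + l**2)
-14212 - U(108, 183) = -14212 - sqrt(183**2 + 108**2) = -14212 - sqrt(33489 + 11664) = -14212 - sqrt(45153) = -14212 - 3*sqrt(5017)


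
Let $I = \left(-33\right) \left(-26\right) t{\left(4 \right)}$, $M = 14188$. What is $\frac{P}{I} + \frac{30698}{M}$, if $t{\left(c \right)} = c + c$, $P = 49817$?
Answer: $\frac{229378667}{24346608} \approx 9.4214$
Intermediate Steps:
$t{\left(c \right)} = 2 c$
$I = 6864$ ($I = \left(-33\right) \left(-26\right) 2 \cdot 4 = 858 \cdot 8 = 6864$)
$\frac{P}{I} + \frac{30698}{M} = \frac{49817}{6864} + \frac{30698}{14188} = 49817 \cdot \frac{1}{6864} + 30698 \cdot \frac{1}{14188} = \frac{49817}{6864} + \frac{15349}{7094} = \frac{229378667}{24346608}$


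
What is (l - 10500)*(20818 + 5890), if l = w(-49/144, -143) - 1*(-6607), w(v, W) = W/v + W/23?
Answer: -104716779816/1127 ≈ -9.2916e+7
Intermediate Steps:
w(v, W) = W/23 + W/v (w(v, W) = W/v + W*(1/23) = W/v + W/23 = W/23 + W/v)
l = 7912698/1127 (l = ((1/23)*(-143) - 143/((-49/144))) - 1*(-6607) = (-143/23 - 143/((-49*1/144))) + 6607 = (-143/23 - 143/(-49/144)) + 6607 = (-143/23 - 143*(-144/49)) + 6607 = (-143/23 + 20592/49) + 6607 = 466609/1127 + 6607 = 7912698/1127 ≈ 7021.0)
(l - 10500)*(20818 + 5890) = (7912698/1127 - 10500)*(20818 + 5890) = -3920802/1127*26708 = -104716779816/1127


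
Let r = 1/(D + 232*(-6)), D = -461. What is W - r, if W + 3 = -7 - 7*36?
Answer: -485485/1853 ≈ -262.00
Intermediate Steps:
W = -262 (W = -3 + (-7 - 7*36) = -3 + (-7 - 252) = -3 - 259 = -262)
r = -1/1853 (r = 1/(-461 + 232*(-6)) = 1/(-461 - 1392) = 1/(-1853) = -1/1853 ≈ -0.00053967)
W - r = -262 - 1*(-1/1853) = -262 + 1/1853 = -485485/1853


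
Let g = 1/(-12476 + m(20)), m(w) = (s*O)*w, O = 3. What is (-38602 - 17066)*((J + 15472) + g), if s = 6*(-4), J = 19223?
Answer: -6719344969623/3479 ≈ -1.9314e+9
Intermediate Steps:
s = -24
m(w) = -72*w (m(w) = (-24*3)*w = -72*w)
g = -1/13916 (g = 1/(-12476 - 72*20) = 1/(-12476 - 1440) = 1/(-13916) = -1/13916 ≈ -7.1860e-5)
(-38602 - 17066)*((J + 15472) + g) = (-38602 - 17066)*((19223 + 15472) - 1/13916) = -55668*(34695 - 1/13916) = -55668*482815619/13916 = -6719344969623/3479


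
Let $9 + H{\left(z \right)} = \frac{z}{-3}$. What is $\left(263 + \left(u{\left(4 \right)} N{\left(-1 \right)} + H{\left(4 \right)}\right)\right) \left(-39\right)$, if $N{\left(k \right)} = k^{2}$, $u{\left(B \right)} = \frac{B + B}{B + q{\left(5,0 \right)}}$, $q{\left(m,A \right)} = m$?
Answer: $- \frac{29666}{3} \approx -9888.7$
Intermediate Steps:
$u{\left(B \right)} = \frac{2 B}{5 + B}$ ($u{\left(B \right)} = \frac{B + B}{B + 5} = \frac{2 B}{5 + B}$)
$H{\left(z \right)} = -9 - \frac{z}{3}$ ($H{\left(z \right)} = -9 + \frac{z}{-3} = -9 + z \left(- \frac{1}{3}\right) = -9 - \frac{z}{3}$)
$\left(263 + \left(u{\left(4 \right)} N{\left(-1 \right)} + H{\left(4 \right)}\right)\right) \left(-39\right) = \left(263 + \left(2 \cdot 4 \frac{1}{5 + 4} \left(-1\right)^{2} - \frac{31}{3}\right)\right) \left(-39\right) = \left(263 + \left(2 \cdot 4 \cdot \frac{1}{9} \cdot 1 - \frac{31}{3}\right)\right) \left(-39\right) = \left(263 - \left(\frac{31}{3} - 2 \cdot 4 \cdot \frac{1}{9} \cdot 1\right)\right) \left(-39\right) = \left(263 + \left(\frac{8}{9} \cdot 1 - \frac{31}{3}\right)\right) \left(-39\right) = \left(263 + \left(\frac{8}{9} - \frac{31}{3}\right)\right) \left(-39\right) = \left(263 - \frac{85}{9}\right) \left(-39\right) = \frac{2282}{9} \left(-39\right) = - \frac{29666}{3}$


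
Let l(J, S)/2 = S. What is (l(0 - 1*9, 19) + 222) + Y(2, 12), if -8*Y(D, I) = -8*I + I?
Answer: 541/2 ≈ 270.50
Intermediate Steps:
l(J, S) = 2*S
Y(D, I) = 7*I/8 (Y(D, I) = -(-8*I + I)/8 = -(-7)*I/8 = 7*I/8)
(l(0 - 1*9, 19) + 222) + Y(2, 12) = (2*19 + 222) + (7/8)*12 = (38 + 222) + 21/2 = 260 + 21/2 = 541/2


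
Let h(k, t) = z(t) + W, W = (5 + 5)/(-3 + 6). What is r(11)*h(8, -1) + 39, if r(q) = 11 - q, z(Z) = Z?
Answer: 39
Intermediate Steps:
W = 10/3 ≈ 3.3333
h(k, t) = 10/3 + t (h(k, t) = t + 10/3 = 10/3 + t)
r(11)*h(8, -1) + 39 = (11 - 1*11)*(10/3 - 1) + 39 = (11 - 11)*(7/3) + 39 = 0*(7/3) + 39 = 0 + 39 = 39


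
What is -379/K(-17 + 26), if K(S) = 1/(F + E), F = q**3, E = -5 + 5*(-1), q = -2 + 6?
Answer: -20466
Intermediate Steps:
q = 4
E = -10 (E = -5 - 5 = -10)
F = 64 (F = 4**3 = 64)
K(S) = 1/54 (K(S) = 1/(64 - 10) = 1/54)
-379/K(-17 + 26) = -379/1/54 = -379*54 = -20466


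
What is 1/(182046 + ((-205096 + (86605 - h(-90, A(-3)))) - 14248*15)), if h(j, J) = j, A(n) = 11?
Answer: -1/150075 ≈ -6.6633e-6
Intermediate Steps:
1/(182046 + ((-205096 + (86605 - h(-90, A(-3)))) - 14248*15)) = 1/(182046 + ((-205096 + (86605 - 1*(-90))) - 14248*15)) = 1/(182046 + ((-205096 + (86605 + 90)) - 213720)) = 1/(182046 + ((-205096 + 86695) - 213720)) = 1/(182046 + (-118401 - 213720)) = 1/(182046 - 332121) = 1/(-150075) = -1/150075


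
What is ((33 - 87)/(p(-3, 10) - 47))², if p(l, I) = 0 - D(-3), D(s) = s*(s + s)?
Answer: 2916/4225 ≈ 0.69018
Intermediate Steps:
D(s) = 2*s² (D(s) = s*(2*s) = 2*s²)
p(l, I) = -18 (p(l, I) = 0 - 2*(-3)² = 0 - 2*9 = 0 - 1*18 = 0 - 18 = -18)
((33 - 87)/(p(-3, 10) - 47))² = ((33 - 87)/(-18 - 47))² = (-54/(-65))² = (-54*(-1/65))² = (54/65)² = 2916/4225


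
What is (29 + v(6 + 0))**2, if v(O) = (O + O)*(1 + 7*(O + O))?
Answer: 1100401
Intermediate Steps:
v(O) = 2*O*(1 + 14*O) (v(O) = (2*O)*(1 + 7*(2*O)) = (2*O)*(1 + 14*O) = 2*O*(1 + 14*O))
(29 + v(6 + 0))**2 = (29 + 2*(6 + 0)*(1 + 14*(6 + 0)))**2 = (29 + 2*6*(1 + 14*6))**2 = (29 + 2*6*(1 + 84))**2 = (29 + 2*6*85)**2 = (29 + 1020)**2 = 1049**2 = 1100401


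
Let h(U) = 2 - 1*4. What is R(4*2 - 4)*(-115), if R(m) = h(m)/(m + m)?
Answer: 115/4 ≈ 28.750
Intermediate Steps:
h(U) = -2 (h(U) = 2 - 4 = -2)
R(m) = -1/m (R(m) = -2/(m + m) = -2*1/(2*m) = -1/m)
R(4*2 - 4)*(-115) = -1/(4*2 - 4)*(-115) = -1/(8 - 4)*(-115) = -1/4*(-115) = -1*¼*(-115) = -¼*(-115) = 115/4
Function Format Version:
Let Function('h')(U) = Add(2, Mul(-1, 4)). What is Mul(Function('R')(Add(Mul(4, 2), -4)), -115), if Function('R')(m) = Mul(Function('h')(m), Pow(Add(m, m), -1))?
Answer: Rational(115, 4) ≈ 28.750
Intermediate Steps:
Function('h')(U) = -2 (Function('h')(U) = Add(2, -4) = -2)
Function('R')(m) = Mul(-1, Pow(m, -1)) (Function('R')(m) = Mul(-2, Pow(Add(m, m), -1)) = Mul(-2, Pow(Mul(2, m), -1)) = Mul(-2, Mul(Rational(1, 2), Pow(m, -1))) = Mul(-1, Pow(m, -1)))
Mul(Function('R')(Add(Mul(4, 2), -4)), -115) = Mul(Mul(-1, Pow(Add(Mul(4, 2), -4), -1)), -115) = Mul(Mul(-1, Pow(Add(8, -4), -1)), -115) = Mul(Mul(-1, Pow(4, -1)), -115) = Mul(Mul(-1, Rational(1, 4)), -115) = Mul(Rational(-1, 4), -115) = Rational(115, 4)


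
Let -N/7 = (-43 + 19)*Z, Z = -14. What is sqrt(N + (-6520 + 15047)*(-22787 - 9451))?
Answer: I*sqrt(274895778) ≈ 16580.0*I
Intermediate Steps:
N = -2352 (N = -7*(-43 + 19)*(-14) = -(-168)*(-14) = -7*336 = -2352)
sqrt(N + (-6520 + 15047)*(-22787 - 9451)) = sqrt(-2352 + (-6520 + 15047)*(-22787 - 9451)) = sqrt(-2352 + 8527*(-32238)) = sqrt(-2352 - 274893426) = sqrt(-274895778) = I*sqrt(274895778)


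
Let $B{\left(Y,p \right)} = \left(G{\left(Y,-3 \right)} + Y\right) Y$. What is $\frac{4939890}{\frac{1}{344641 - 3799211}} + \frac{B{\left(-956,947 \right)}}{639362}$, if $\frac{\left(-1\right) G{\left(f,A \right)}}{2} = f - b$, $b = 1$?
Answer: $- \frac{5455418857677119224}{319681} \approx -1.7065 \cdot 10^{13}$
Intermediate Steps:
$G{\left(f,A \right)} = 2 - 2 f$ ($G{\left(f,A \right)} = - 2 \left(f - 1\right) = - 2 \left(-1 + f\right) = 2 - 2 f$)
$B{\left(Y,p \right)} = Y \left(2 - Y\right)$ ($B{\left(Y,p \right)} = \left(\left(2 - 2 Y\right) + Y\right) Y = \left(2 - Y\right) Y = Y \left(2 - Y\right)$)
$\frac{4939890}{\frac{1}{344641 - 3799211}} + \frac{B{\left(-956,947 \right)}}{639362} = \frac{4939890}{\frac{1}{344641 - 3799211}} + \frac{\left(-956\right) \left(2 - -956\right)}{639362} = \frac{4939890}{\frac{1}{-3454570}} + - 956 \left(2 + 956\right) \frac{1}{639362} = \frac{4939890}{- \frac{1}{3454570}} + \left(-956\right) 958 \cdot \frac{1}{639362} = 4939890 \left(-3454570\right) - \frac{457924}{319681} = -17065195797300 - \frac{457924}{319681} = - \frac{5455418857677119224}{319681}$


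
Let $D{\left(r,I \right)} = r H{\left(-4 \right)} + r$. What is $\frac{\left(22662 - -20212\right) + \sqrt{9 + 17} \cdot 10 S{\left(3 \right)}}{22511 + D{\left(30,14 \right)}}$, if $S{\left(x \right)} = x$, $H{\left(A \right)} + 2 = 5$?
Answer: $\frac{42874}{22631} + \frac{30 \sqrt{26}}{22631} \approx 1.9012$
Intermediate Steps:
$H{\left(A \right)} = 3$ ($H{\left(A \right)} = -2 + 5 = 3$)
$D{\left(r,I \right)} = 4 r$ ($D{\left(r,I \right)} = r 3 + r = 3 r + r = 4 r$)
$\frac{\left(22662 - -20212\right) + \sqrt{9 + 17} \cdot 10 S{\left(3 \right)}}{22511 + D{\left(30,14 \right)}} = \frac{\left(22662 - -20212\right) + \sqrt{9 + 17} \cdot 10 \cdot 3}{22511 + 4 \cdot 30} = \frac{\left(22662 + 20212\right) + \sqrt{26} \cdot 10 \cdot 3}{22511 + 120} = \frac{42874 + 10 \sqrt{26} \cdot 3}{22631} = \left(42874 + 30 \sqrt{26}\right) \frac{1}{22631} = \frac{42874}{22631} + \frac{30 \sqrt{26}}{22631}$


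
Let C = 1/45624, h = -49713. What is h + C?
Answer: -2268105911/45624 ≈ -49713.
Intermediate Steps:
C = 1/45624 ≈ 2.1918e-5
h + C = -49713 + 1/45624 = -2268105911/45624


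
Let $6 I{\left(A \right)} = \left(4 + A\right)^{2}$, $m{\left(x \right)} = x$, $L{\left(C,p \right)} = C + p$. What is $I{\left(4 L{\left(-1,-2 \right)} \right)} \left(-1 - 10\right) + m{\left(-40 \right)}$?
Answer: $- \frac{472}{3} \approx -157.33$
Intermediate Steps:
$I{\left(A \right)} = \frac{\left(4 + A\right)^{2}}{6}$
$I{\left(4 L{\left(-1,-2 \right)} \right)} \left(-1 - 10\right) + m{\left(-40 \right)} = \frac{\left(4 + 4 \left(-1 - 2\right)\right)^{2}}{6} \left(-1 - 10\right) - 40 = \frac{\left(4 + 4 \left(-3\right)\right)^{2}}{6} \left(-11\right) - 40 = \frac{\left(4 - 12\right)^{2}}{6} \left(-11\right) - 40 = \frac{\left(-8\right)^{2}}{6} \left(-11\right) - 40 = \frac{1}{6} \cdot 64 \left(-11\right) - 40 = \frac{32}{3} \left(-11\right) - 40 = - \frac{352}{3} - 40 = - \frac{472}{3}$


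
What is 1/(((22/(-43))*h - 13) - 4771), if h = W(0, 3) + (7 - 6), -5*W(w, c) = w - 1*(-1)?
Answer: -215/1028648 ≈ -0.00020901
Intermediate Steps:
W(w, c) = -⅕ - w/5 (W(w, c) = -(w - 1*(-1))/5 = -(w + 1)/5 = -(1 + w)/5 = -⅕ - w/5)
h = ⅘ (h = (-⅕ - ⅕*0) + (7 - 6) = (-⅕ + 0) + 1 = -⅕ + 1 = ⅘ ≈ 0.80000)
1/(((22/(-43))*h - 13) - 4771) = 1/(((22/(-43))*(⅘) - 13) - 4771) = 1/(((22*(-1/43))*(⅘) - 13) - 4771) = 1/((-22/43*⅘ - 13) - 4771) = 1/((-88/215 - 13) - 4771) = 1/(-2883/215 - 4771) = 1/(-1028648/215) = -215/1028648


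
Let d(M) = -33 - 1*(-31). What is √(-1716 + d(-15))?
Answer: I*√1718 ≈ 41.449*I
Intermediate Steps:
d(M) = -2 (d(M) = -33 + 31 = -2)
√(-1716 + d(-15)) = √(-1716 - 2) = √(-1718) = I*√1718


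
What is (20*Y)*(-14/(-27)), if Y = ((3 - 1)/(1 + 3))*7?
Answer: 980/27 ≈ 36.296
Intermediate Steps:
Y = 7/2 (Y = (2/4)*7 = (2*(1/4))*7 = (1/2)*7 = 7/2 ≈ 3.5000)
(20*Y)*(-14/(-27)) = (20*(7/2))*(-14/(-27)) = 70*(-14*(-1/27)) = 70*(14/27) = 980/27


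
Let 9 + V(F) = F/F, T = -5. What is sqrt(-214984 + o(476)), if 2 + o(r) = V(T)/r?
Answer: 2*I*sqrt(761104246)/119 ≈ 463.67*I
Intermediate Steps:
V(F) = -8 (V(F) = -9 + F/F = -9 + 1 = -8)
o(r) = -2 - 8/r
sqrt(-214984 + o(476)) = sqrt(-214984 + (-2 - 8/476)) = sqrt(-214984 + (-2 - 8*1/476)) = sqrt(-214984 + (-2 - 2/119)) = sqrt(-214984 - 240/119) = sqrt(-25583336/119) = 2*I*sqrt(761104246)/119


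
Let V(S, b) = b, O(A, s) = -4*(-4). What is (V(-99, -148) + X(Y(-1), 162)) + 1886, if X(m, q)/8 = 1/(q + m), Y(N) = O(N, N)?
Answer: 154686/89 ≈ 1738.0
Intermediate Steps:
O(A, s) = 16
Y(N) = 16
X(m, q) = 8/(m + q) (X(m, q) = 8/(q + m) = 8/(m + q))
(V(-99, -148) + X(Y(-1), 162)) + 1886 = (-148 + 8/(16 + 162)) + 1886 = (-148 + 8/178) + 1886 = (-148 + 8*(1/178)) + 1886 = (-148 + 4/89) + 1886 = -13168/89 + 1886 = 154686/89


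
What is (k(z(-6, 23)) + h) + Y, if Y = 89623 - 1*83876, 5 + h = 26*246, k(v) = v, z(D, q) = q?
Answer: 12161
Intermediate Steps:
h = 6391 (h = -5 + 26*246 = -5 + 6396 = 6391)
Y = 5747 (Y = 89623 - 83876 = 5747)
(k(z(-6, 23)) + h) + Y = (23 + 6391) + 5747 = 6414 + 5747 = 12161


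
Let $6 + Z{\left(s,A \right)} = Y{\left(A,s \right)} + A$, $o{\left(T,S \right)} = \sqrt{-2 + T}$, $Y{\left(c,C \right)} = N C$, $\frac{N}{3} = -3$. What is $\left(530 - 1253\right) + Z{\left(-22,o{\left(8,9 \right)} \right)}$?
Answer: $-531 + \sqrt{6} \approx -528.55$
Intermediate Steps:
$N = -9$ ($N = 3 \left(-3\right) = -9$)
$Y{\left(c,C \right)} = - 9 C$
$Z{\left(s,A \right)} = -6 + A - 9 s$ ($Z{\left(s,A \right)} = -6 + \left(- 9 s + A\right) = -6 + \left(A - 9 s\right) = -6 + A - 9 s$)
$\left(530 - 1253\right) + Z{\left(-22,o{\left(8,9 \right)} \right)} = \left(530 - 1253\right) - \left(-192 - \sqrt{-2 + 8}\right) = \left(530 - 1253\right) + \left(-6 + \sqrt{6} + 198\right) = -723 + \left(192 + \sqrt{6}\right) = -531 + \sqrt{6}$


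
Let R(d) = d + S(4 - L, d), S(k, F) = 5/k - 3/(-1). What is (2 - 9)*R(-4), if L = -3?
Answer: 2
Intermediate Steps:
S(k, F) = 3 + 5/k (S(k, F) = 5/k - 3*(-1) = 5/k + 3 = 3 + 5/k)
R(d) = 26/7 + d (R(d) = d + (3 + 5/(4 - 1*(-3))) = d + (3 + 5/(4 + 3)) = d + (3 + 5/7) = d + 26/7 = 26/7 + d)
(2 - 9)*R(-4) = (2 - 9)*(26/7 - 4) = -7*(-2/7) = 2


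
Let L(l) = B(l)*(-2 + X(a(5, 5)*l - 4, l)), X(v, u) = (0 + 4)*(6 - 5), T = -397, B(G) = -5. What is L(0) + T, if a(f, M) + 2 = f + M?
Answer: -407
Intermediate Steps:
a(f, M) = -2 + M + f (a(f, M) = -2 + (f + M) = -2 + (M + f) = -2 + M + f)
X(v, u) = 4 (X(v, u) = 4*1 = 4)
L(l) = -10 (L(l) = -5*(-2 + 4) = -5*2 = -10)
L(0) + T = -10 - 397 = -407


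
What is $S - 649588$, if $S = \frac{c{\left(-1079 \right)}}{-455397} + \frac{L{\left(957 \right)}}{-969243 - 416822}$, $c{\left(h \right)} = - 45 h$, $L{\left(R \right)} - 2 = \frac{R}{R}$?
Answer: $- \frac{136675468889922202}{210403280935} \approx -6.4959 \cdot 10^{5}$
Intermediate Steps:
$L{\left(R \right)} = 3$ ($L{\left(R \right)} = 2 + \frac{R}{R} = 2 + 1 = 3$)
$S = - \frac{22433917422}{210403280935}$ ($S = \frac{\left(-45\right) \left(-1079\right)}{-455397} + \frac{3}{-969243 - 416822} = 48555 \left(- \frac{1}{455397}\right) + \frac{3}{-969243 - 416822} = - \frac{16185}{151799} + \frac{3}{-1386065} = - \frac{16185}{151799} + 3 \left(- \frac{1}{1386065}\right) = - \frac{16185}{151799} - \frac{3}{1386065} = - \frac{22433917422}{210403280935} \approx -0.10662$)
$S - 649588 = - \frac{22433917422}{210403280935} - 649588 = - \frac{136675468889922202}{210403280935}$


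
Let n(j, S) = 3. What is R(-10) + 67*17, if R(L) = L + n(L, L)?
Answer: 1132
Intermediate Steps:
R(L) = 3 + L (R(L) = L + 3 = 3 + L)
R(-10) + 67*17 = (3 - 10) + 67*17 = -7 + 1139 = 1132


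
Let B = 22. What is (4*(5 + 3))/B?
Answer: 16/11 ≈ 1.4545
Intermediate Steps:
(4*(5 + 3))/B = (4*(5 + 3))/22 = (4*8)/22 = (1/22)*32 = 16/11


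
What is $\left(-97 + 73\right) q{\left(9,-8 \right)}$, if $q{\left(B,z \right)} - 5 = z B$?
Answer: $1608$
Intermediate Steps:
$q{\left(B,z \right)} = 5 + B z$ ($q{\left(B,z \right)} = 5 + z B = 5 + B z$)
$\left(-97 + 73\right) q{\left(9,-8 \right)} = \left(-97 + 73\right) \left(5 + 9 \left(-8\right)\right) = - 24 \left(5 - 72\right) = \left(-24\right) \left(-67\right) = 1608$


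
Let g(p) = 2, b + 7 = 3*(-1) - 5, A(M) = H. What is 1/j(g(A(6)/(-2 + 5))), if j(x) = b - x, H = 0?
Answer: -1/17 ≈ -0.058824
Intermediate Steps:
A(M) = 0
b = -15 (b = -7 + (3*(-1) - 5) = -7 + (-3 - 5) = -7 - 8 = -15)
j(x) = -15 - x
1/j(g(A(6)/(-2 + 5))) = 1/(-15 - 1*2) = 1/(-15 - 2) = 1/(-17) = -1/17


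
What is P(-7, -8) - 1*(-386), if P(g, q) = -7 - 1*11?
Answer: 368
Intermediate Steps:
P(g, q) = -18 (P(g, q) = -7 - 11 = -18)
P(-7, -8) - 1*(-386) = -18 - 1*(-386) = -18 + 386 = 368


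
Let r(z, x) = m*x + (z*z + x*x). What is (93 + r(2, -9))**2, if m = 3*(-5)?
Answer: 97969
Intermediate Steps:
m = -15
r(z, x) = x**2 + z**2 - 15*x (r(z, x) = -15*x + (z*z + x*x) = -15*x + (z**2 + x**2) = -15*x + (x**2 + z**2) = x**2 + z**2 - 15*x)
(93 + r(2, -9))**2 = (93 + ((-9)**2 + 2**2 - 15*(-9)))**2 = (93 + (81 + 4 + 135))**2 = (93 + 220)**2 = 313**2 = 97969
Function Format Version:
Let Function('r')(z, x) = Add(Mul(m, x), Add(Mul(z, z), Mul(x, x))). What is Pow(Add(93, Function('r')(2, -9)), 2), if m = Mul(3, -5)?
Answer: 97969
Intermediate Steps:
m = -15
Function('r')(z, x) = Add(Pow(x, 2), Pow(z, 2), Mul(-15, x)) (Function('r')(z, x) = Add(Mul(-15, x), Add(Mul(z, z), Mul(x, x))) = Add(Mul(-15, x), Add(Pow(z, 2), Pow(x, 2))) = Add(Mul(-15, x), Add(Pow(x, 2), Pow(z, 2))) = Add(Pow(x, 2), Pow(z, 2), Mul(-15, x)))
Pow(Add(93, Function('r')(2, -9)), 2) = Pow(Add(93, Add(Pow(-9, 2), Pow(2, 2), Mul(-15, -9))), 2) = Pow(Add(93, Add(81, 4, 135)), 2) = Pow(Add(93, 220), 2) = Pow(313, 2) = 97969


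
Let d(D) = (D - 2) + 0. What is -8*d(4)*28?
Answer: -448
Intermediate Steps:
d(D) = -2 + D (d(D) = (-2 + D) + 0 = -2 + D)
-8*d(4)*28 = -8*(-2 + 4)*28 = -8*2*28 = -16*28 = -448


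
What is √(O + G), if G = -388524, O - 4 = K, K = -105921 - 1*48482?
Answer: I*√542923 ≈ 736.83*I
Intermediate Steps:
K = -154403 (K = -105921 - 48482 = -154403)
O = -154399 (O = 4 - 154403 = -154399)
√(O + G) = √(-154399 - 388524) = √(-542923) = I*√542923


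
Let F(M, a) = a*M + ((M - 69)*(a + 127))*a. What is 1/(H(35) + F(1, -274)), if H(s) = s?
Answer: -1/2739143 ≈ -3.6508e-7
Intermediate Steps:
F(M, a) = M*a + a*(-69 + M)*(127 + a) (F(M, a) = M*a + ((-69 + M)*(127 + a))*a = M*a + a*(-69 + M)*(127 + a))
1/(H(35) + F(1, -274)) = 1/(35 - 274*(-8763 - 69*(-274) + 128*1 + 1*(-274))) = 1/(35 - 274*(-8763 + 18906 + 128 - 274)) = 1/(35 - 274*9997) = 1/(35 - 2739178) = 1/(-2739143) = -1/2739143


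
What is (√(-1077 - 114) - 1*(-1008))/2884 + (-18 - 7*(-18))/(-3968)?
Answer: 32931/102176 + I*√1191/2884 ≈ 0.3223 + 0.011966*I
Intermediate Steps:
(√(-1077 - 114) - 1*(-1008))/2884 + (-18 - 7*(-18))/(-3968) = (√(-1191) + 1008)*(1/2884) + (-18 + 126)*(-1/3968) = (I*√1191 + 1008)*(1/2884) + 108*(-1/3968) = (1008 + I*√1191)*(1/2884) - 27/992 = (36/103 + I*√1191/2884) - 27/992 = 32931/102176 + I*√1191/2884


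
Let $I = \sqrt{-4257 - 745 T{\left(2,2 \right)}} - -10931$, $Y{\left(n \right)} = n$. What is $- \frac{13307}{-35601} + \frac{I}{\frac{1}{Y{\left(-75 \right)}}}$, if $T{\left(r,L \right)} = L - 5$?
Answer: $- \frac{29186576518}{35601} - 75 i \sqrt{2022} \approx -8.1983 \cdot 10^{5} - 3372.5 i$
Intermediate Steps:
$T{\left(r,L \right)} = -5 + L$
$I = 10931 + i \sqrt{2022}$ ($I = \sqrt{-4257 - 745 \left(-5 + 2\right)} - -10931 = \sqrt{-4257 - -2235} + 10931 = \sqrt{-4257 + 2235} + 10931 = \sqrt{-2022} + 10931 = i \sqrt{2022} + 10931 = 10931 + i \sqrt{2022} \approx 10931.0 + 44.967 i$)
$- \frac{13307}{-35601} + \frac{I}{\frac{1}{Y{\left(-75 \right)}}} = - \frac{13307}{-35601} + \frac{10931 + i \sqrt{2022}}{\frac{1}{-75}} = \left(-13307\right) \left(- \frac{1}{35601}\right) + \frac{10931 + i \sqrt{2022}}{- \frac{1}{75}} = \frac{13307}{35601} + \left(10931 + i \sqrt{2022}\right) \left(-75\right) = \frac{13307}{35601} - \left(819825 + 75 i \sqrt{2022}\right) = - \frac{29186576518}{35601} - 75 i \sqrt{2022}$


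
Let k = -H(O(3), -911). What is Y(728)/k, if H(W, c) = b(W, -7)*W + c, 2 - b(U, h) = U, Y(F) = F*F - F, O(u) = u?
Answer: 264628/457 ≈ 579.05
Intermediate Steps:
Y(F) = F² - F
b(U, h) = 2 - U
H(W, c) = c + W*(2 - W) (H(W, c) = (2 - W)*W + c = W*(2 - W) + c = c + W*(2 - W))
k = 914 (k = -(-911 - 1*3*(-2 + 3)) = -(-911 - 1*3*1) = -(-911 - 3) = -1*(-914) = 914)
Y(728)/k = (728*(-1 + 728))/914 = (728*727)*(1/914) = 529256*(1/914) = 264628/457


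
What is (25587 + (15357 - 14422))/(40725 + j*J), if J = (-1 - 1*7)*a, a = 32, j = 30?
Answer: 26522/33045 ≈ 0.80260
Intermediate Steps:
J = -256 (J = (-1 - 1*7)*32 = (-1 - 7)*32 = -8*32 = -256)
(25587 + (15357 - 14422))/(40725 + j*J) = (25587 + (15357 - 14422))/(40725 + 30*(-256)) = (25587 + 935)/(40725 - 7680) = 26522/33045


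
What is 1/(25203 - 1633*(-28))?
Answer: 1/70927 ≈ 1.4099e-5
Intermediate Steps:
1/(25203 - 1633*(-28)) = 1/(25203 + 45724) = 1/70927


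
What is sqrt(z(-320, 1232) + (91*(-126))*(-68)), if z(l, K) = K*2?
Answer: 2*sqrt(195538) ≈ 884.39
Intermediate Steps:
z(l, K) = 2*K
sqrt(z(-320, 1232) + (91*(-126))*(-68)) = sqrt(2*1232 + (91*(-126))*(-68)) = sqrt(2464 - 11466*(-68)) = sqrt(2464 + 779688) = sqrt(782152) = 2*sqrt(195538)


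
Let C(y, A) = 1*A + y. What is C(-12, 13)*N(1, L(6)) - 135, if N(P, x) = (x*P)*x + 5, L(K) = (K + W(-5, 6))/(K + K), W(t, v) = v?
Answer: -129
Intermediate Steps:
C(y, A) = A + y
L(K) = (6 + K)/(2*K) (L(K) = (K + 6)/(K + K) = (6 + K)/((2*K)) = (6 + K)*(1/(2*K)) = (6 + K)/(2*K))
N(P, x) = 5 + P*x**2 (N(P, x) = (P*x)*x + 5 = P*x**2 + 5 = 5 + P*x**2)
C(-12, 13)*N(1, L(6)) - 135 = (13 - 12)*(5 + 1*((1/2)*(6 + 6)/6)**2) - 135 = 1*(5 + 1*((1/2)*(1/6)*12)**2) - 135 = 1*(5 + 1*1**2) - 135 = 1*(5 + 1*1) - 135 = 1*(5 + 1) - 135 = 1*6 - 135 = 6 - 135 = -129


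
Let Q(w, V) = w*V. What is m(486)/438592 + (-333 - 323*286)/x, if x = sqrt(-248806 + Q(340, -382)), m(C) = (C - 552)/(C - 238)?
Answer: -3/4944128 + 92711*I*sqrt(378686)/378686 ≈ -6.0678e-7 + 150.66*I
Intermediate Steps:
m(C) = (-552 + C)/(-238 + C)
Q(w, V) = V*w
x = I*sqrt(378686) (x = sqrt(-248806 - 382*340) = sqrt(-248806 - 129880) = sqrt(-378686) = I*sqrt(378686) ≈ 615.38*I)
m(486)/438592 + (-333 - 323*286)/x = ((-552 + 486)/(-238 + 486))/438592 + (-333 - 323*286)/((I*sqrt(378686))) = (-66/248)*(1/438592) + (-333 - 92378)*(-I*sqrt(378686)/378686) = ((1/248)*(-66))*(1/438592) - (-92711)*I*sqrt(378686)/378686 = -33/124*1/438592 + 92711*I*sqrt(378686)/378686 = -3/4944128 + 92711*I*sqrt(378686)/378686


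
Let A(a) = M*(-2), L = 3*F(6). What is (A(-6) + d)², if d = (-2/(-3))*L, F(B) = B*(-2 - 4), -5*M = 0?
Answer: 5184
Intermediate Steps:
M = 0 (M = -⅕*0 = 0)
F(B) = -6*B (F(B) = B*(-6) = -6*B)
L = -108 (L = 3*(-6*6) = 3*(-36) = -108)
A(a) = 0 (A(a) = 0*(-2) = 0)
d = -72 (d = -2/(-3)*(-108) = -2*(-⅓)*(-108) = (⅔)*(-108) = -72)
(A(-6) + d)² = (0 - 72)² = (-72)² = 5184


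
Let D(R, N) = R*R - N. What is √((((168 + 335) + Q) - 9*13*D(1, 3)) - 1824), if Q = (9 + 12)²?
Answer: I*√646 ≈ 25.417*I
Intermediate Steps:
D(R, N) = R² - N
Q = 441 (Q = 21² = 441)
√((((168 + 335) + Q) - 9*13*D(1, 3)) - 1824) = √((((168 + 335) + 441) - 9*13*(1² - 1*3)) - 1824) = √(((503 + 441) - 117*(1 - 3)) - 1824) = √((944 - 117*(-2)) - 1824) = √((944 - 1*(-234)) - 1824) = √((944 + 234) - 1824) = √(1178 - 1824) = √(-646) = I*√646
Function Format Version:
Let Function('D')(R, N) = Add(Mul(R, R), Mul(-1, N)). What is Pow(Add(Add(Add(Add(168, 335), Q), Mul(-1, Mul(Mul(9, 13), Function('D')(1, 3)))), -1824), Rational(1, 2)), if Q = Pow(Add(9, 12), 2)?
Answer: Mul(I, Pow(646, Rational(1, 2))) ≈ Mul(25.417, I)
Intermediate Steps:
Function('D')(R, N) = Add(Pow(R, 2), Mul(-1, N))
Q = 441 (Q = Pow(21, 2) = 441)
Pow(Add(Add(Add(Add(168, 335), Q), Mul(-1, Mul(Mul(9, 13), Function('D')(1, 3)))), -1824), Rational(1, 2)) = Pow(Add(Add(Add(Add(168, 335), 441), Mul(-1, Mul(Mul(9, 13), Add(Pow(1, 2), Mul(-1, 3))))), -1824), Rational(1, 2)) = Pow(Add(Add(Add(503, 441), Mul(-1, Mul(117, Add(1, -3)))), -1824), Rational(1, 2)) = Pow(Add(Add(944, Mul(-1, Mul(117, -2))), -1824), Rational(1, 2)) = Pow(Add(Add(944, Mul(-1, -234)), -1824), Rational(1, 2)) = Pow(Add(Add(944, 234), -1824), Rational(1, 2)) = Pow(Add(1178, -1824), Rational(1, 2)) = Pow(-646, Rational(1, 2)) = Mul(I, Pow(646, Rational(1, 2)))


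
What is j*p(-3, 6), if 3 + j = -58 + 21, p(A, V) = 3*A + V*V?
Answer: -1080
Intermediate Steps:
p(A, V) = V**2 + 3*A (p(A, V) = 3*A + V**2 = V**2 + 3*A)
j = -40 (j = -3 + (-58 + 21) = -3 - 37 = -40)
j*p(-3, 6) = -40*(6**2 + 3*(-3)) = -40*(36 - 9) = -40*27 = -1080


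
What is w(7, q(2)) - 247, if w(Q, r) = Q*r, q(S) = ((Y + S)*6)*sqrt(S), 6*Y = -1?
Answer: -247 + 77*sqrt(2) ≈ -138.11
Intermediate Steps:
Y = -1/6 (Y = (1/6)*(-1) = -1/6 ≈ -0.16667)
q(S) = sqrt(S)*(-1 + 6*S) (q(S) = ((-1/6 + S)*6)*sqrt(S) = (-1 + 6*S)*sqrt(S) = sqrt(S)*(-1 + 6*S))
w(7, q(2)) - 247 = 7*(sqrt(2)*(-1 + 6*2)) - 247 = 7*(sqrt(2)*(-1 + 12)) - 247 = 7*(sqrt(2)*11) - 247 = 7*(11*sqrt(2)) - 247 = 77*sqrt(2) - 247 = -247 + 77*sqrt(2)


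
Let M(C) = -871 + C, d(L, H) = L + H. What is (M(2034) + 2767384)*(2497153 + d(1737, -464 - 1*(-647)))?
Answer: 6918801056931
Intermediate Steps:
d(L, H) = H + L
(M(2034) + 2767384)*(2497153 + d(1737, -464 - 1*(-647))) = ((-871 + 2034) + 2767384)*(2497153 + ((-464 - 1*(-647)) + 1737)) = (1163 + 2767384)*(2497153 + ((-464 + 647) + 1737)) = 2768547*(2497153 + (183 + 1737)) = 2768547*(2497153 + 1920) = 2768547*2499073 = 6918801056931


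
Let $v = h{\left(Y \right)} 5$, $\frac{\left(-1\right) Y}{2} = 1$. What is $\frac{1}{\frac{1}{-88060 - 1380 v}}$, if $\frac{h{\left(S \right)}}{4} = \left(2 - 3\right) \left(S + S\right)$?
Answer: $-198460$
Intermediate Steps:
$Y = -2$ ($Y = \left(-2\right) 1 = -2$)
$h{\left(S \right)} = - 8 S$ ($h{\left(S \right)} = 4 \left(2 - 3\right) \left(S + S\right) = 4 \left(- 2 S\right) = - 8 S$)
$v = 80$ ($v = \left(-8\right) \left(-2\right) 5 = 16 \cdot 5 = 80$)
$\frac{1}{\frac{1}{-88060 - 1380 v}} = \frac{1}{\frac{1}{-88060 - 110400}} = \frac{1}{\frac{1}{-198460}} = \frac{1}{- \frac{1}{198460}} = -198460$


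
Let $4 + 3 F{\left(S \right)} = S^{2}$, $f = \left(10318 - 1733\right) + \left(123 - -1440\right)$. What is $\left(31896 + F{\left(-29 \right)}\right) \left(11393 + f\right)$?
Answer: $693081675$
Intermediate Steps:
$f = 10148$ ($f = 8585 + \left(123 + 1440\right) = 8585 + 1563 = 10148$)
$F{\left(S \right)} = - \frac{4}{3} + \frac{S^{2}}{3}$
$\left(31896 + F{\left(-29 \right)}\right) \left(11393 + f\right) = \left(31896 - \left(\frac{4}{3} - \frac{\left(-29\right)^{2}}{3}\right)\right) \left(11393 + 10148\right) = \left(31896 + \left(- \frac{4}{3} + \frac{1}{3} \cdot 841\right)\right) 21541 = \left(31896 + \left(- \frac{4}{3} + \frac{841}{3}\right)\right) 21541 = \left(31896 + 279\right) 21541 = 32175 \cdot 21541 = 693081675$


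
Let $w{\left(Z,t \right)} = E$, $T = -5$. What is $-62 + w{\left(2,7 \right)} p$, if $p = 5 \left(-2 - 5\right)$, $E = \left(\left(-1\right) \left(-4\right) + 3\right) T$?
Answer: $1163$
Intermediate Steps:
$E = -35$ ($E = \left(\left(-1\right) \left(-4\right) + 3\right) \left(-5\right) = \left(4 + 3\right) \left(-5\right) = 7 \left(-5\right) = -35$)
$w{\left(Z,t \right)} = -35$
$p = -35$ ($p = 5 \left(-7\right) = -35$)
$-62 + w{\left(2,7 \right)} p = -62 - -1225 = -62 + 1225 = 1163$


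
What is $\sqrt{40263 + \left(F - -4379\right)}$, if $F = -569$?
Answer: $3 \sqrt{4897} \approx 209.94$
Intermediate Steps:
$\sqrt{40263 + \left(F - -4379\right)} = \sqrt{40263 - -3810} = \sqrt{40263 + \left(-569 + 4379\right)} = \sqrt{40263 + 3810} = \sqrt{44073} = 3 \sqrt{4897}$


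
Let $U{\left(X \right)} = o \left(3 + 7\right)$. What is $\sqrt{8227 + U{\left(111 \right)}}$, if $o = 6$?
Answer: $\sqrt{8287} \approx 91.033$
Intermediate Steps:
$U{\left(X \right)} = 60$ ($U{\left(X \right)} = 6 \left(3 + 7\right) = 6 \cdot 10 = 60$)
$\sqrt{8227 + U{\left(111 \right)}} = \sqrt{8227 + 60} = \sqrt{8287}$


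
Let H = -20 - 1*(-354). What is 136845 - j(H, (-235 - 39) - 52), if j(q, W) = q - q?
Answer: 136845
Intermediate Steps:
H = 334 (H = -20 + 354 = 334)
j(q, W) = 0
136845 - j(H, (-235 - 39) - 52) = 136845 - 1*0 = 136845 + 0 = 136845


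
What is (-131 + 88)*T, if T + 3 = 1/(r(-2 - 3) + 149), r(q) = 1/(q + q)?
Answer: 191651/1489 ≈ 128.71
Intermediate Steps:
r(q) = 1/(2*q)
T = -4457/1489 (T = -3 + 1/(1/(2*(-2 - 3)) + 149) = -3 + 1/((½)/(-5) + 149) = -3 + 1/((½)*(-⅕) + 149) = -3 + 1/(-⅒ + 149) = -3 + 1/(1489/10) = -3 + 10/1489 = -4457/1489 ≈ -2.9933)
(-131 + 88)*T = (-131 + 88)*(-4457/1489) = -43*(-4457/1489) = 191651/1489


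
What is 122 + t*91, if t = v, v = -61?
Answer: -5429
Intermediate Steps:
t = -61
122 + t*91 = 122 - 61*91 = 122 - 5551 = -5429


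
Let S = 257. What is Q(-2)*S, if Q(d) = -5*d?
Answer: 2570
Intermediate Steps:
Q(-2)*S = -5*(-2)*257 = 10*257 = 2570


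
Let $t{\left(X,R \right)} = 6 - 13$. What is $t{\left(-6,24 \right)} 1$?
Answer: $-7$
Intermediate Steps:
$t{\left(X,R \right)} = -7$ ($t{\left(X,R \right)} = 6 - 13 = -7$)
$t{\left(-6,24 \right)} 1 = \left(-7\right) 1 = -7$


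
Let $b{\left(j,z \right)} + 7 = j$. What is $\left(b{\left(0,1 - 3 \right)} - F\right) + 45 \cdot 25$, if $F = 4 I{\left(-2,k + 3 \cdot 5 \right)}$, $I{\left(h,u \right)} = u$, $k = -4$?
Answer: $1074$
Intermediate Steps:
$b{\left(j,z \right)} = -7 + j$
$F = 44$ ($F = 4 \left(-4 + 3 \cdot 5\right) = 4 \left(-4 + 15\right) = 4 \cdot 11 = 44$)
$\left(b{\left(0,1 - 3 \right)} - F\right) + 45 \cdot 25 = \left(\left(-7 + 0\right) - 44\right) + 45 \cdot 25 = \left(-7 - 44\right) + 1125 = -51 + 1125 = 1074$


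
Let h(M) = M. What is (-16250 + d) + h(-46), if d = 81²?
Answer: -9735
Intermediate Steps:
d = 6561
(-16250 + d) + h(-46) = (-16250 + 6561) - 46 = -9689 - 46 = -9735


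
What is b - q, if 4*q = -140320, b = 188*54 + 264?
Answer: 45496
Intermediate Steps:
b = 10416 (b = 10152 + 264 = 10416)
q = -35080 (q = (¼)*(-140320) = -35080)
b - q = 10416 - 1*(-35080) = 10416 + 35080 = 45496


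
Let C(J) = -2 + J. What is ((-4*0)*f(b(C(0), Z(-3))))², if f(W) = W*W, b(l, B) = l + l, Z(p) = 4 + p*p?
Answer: 0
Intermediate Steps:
Z(p) = 4 + p²
b(l, B) = 2*l
f(W) = W²
((-4*0)*f(b(C(0), Z(-3))))² = ((-4*0)*(2*(-2 + 0))²)² = (0*(2*(-2))²)² = (0*(-4)²)² = (0*16)² = 0² = 0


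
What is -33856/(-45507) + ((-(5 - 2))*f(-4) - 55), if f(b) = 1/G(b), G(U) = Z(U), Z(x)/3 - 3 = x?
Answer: -2423522/45507 ≈ -53.256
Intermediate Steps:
Z(x) = 9 + 3*x
G(U) = 9 + 3*U
f(b) = 1/(9 + 3*b)
-33856/(-45507) + ((-(5 - 2))*f(-4) - 55) = -33856/(-45507) + ((-(5 - 2))*(1/(3*(3 - 4))) - 55) = -33856*(-1/45507) + ((-1*3)*((⅓)/(-1)) - 55) = 33856/45507 + (-(-1) - 55) = 33856/45507 + (-3*(-⅓) - 55) = 33856/45507 + (1 - 55) = 33856/45507 - 54 = -2423522/45507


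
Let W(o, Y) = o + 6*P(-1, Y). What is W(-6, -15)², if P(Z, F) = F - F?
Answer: 36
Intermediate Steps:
P(Z, F) = 0
W(o, Y) = o (W(o, Y) = o + 6*0 = o + 0 = o)
W(-6, -15)² = (-6)² = 36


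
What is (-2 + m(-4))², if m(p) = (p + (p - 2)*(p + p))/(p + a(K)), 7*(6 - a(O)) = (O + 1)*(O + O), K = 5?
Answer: 40000/529 ≈ 75.614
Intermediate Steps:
a(O) = 6 - 2*O*(1 + O)/7 (a(O) = 6 - (O + 1)*(O + O)/7 = 6 - (1 + O)*2*O/7 = 6 - 2*O*(1 + O)/7)
m(p) = (p + 2*p*(-2 + p))/(-18/7 + p) (m(p) = (p + (p - 2)*(p + p))/(p + (6 - 2/7*5 - 2/7*5²)) = (p + (-2 + p)*(2*p))/(p + (6 - 10/7 - 2/7*25)) = (p + 2*p*(-2 + p))/(p + (6 - 10/7 - 50/7)) = (p + 2*p*(-2 + p))/(p - 18/7) = (p + 2*p*(-2 + p))/(-18/7 + p))
(-2 + m(-4))² = (-2 + 7*(-4)*(-3 + 2*(-4))/(-18 + 7*(-4)))² = (-2 + 7*(-4)*(-3 - 8)/(-18 - 28))² = (-2 + 7*(-4)*(-11)/(-46))² = (-2 + 7*(-4)*(-1/46)*(-11))² = (-2 - 154/23)² = (-200/23)² = 40000/529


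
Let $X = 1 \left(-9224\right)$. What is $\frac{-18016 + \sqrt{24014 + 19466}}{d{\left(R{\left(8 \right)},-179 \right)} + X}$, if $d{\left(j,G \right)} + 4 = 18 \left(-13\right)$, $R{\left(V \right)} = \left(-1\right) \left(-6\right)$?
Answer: $\frac{9008}{4731} - \frac{\sqrt{10870}}{4731} \approx 1.882$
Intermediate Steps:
$R{\left(V \right)} = 6$
$d{\left(j,G \right)} = -238$ ($d{\left(j,G \right)} = -4 + 18 \left(-13\right) = -4 - 234 = -238$)
$X = -9224$
$\frac{-18016 + \sqrt{24014 + 19466}}{d{\left(R{\left(8 \right)},-179 \right)} + X} = \frac{-18016 + \sqrt{24014 + 19466}}{-238 - 9224} = \frac{-18016 + \sqrt{43480}}{-9462} = \left(-18016 + 2 \sqrt{10870}\right) \left(- \frac{1}{9462}\right) = \frac{9008}{4731} - \frac{\sqrt{10870}}{4731}$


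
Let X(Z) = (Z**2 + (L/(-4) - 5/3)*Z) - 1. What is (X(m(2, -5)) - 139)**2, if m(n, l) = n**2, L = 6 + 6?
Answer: 183184/9 ≈ 20354.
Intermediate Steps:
L = 12
X(Z) = -1 + Z**2 - 14*Z/3 (X(Z) = (Z**2 + (12/(-4) - 5/3)*Z) - 1 = (Z**2 + (12*(-1/4) - 5*1/3)*Z) - 1 = (Z**2 + (-3 - 5/3)*Z) - 1 = (Z**2 - 14*Z/3) - 1 = -1 + Z**2 - 14*Z/3)
(X(m(2, -5)) - 139)**2 = ((-1 + (2**2)**2 - 14/3*2**2) - 139)**2 = ((-1 + 4**2 - 14/3*4) - 139)**2 = ((-1 + 16 - 56/3) - 139)**2 = (-11/3 - 139)**2 = (-428/3)**2 = 183184/9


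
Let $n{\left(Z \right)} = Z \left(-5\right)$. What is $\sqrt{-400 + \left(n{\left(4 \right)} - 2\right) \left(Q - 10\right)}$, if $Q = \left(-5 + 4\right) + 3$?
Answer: $4 i \sqrt{14} \approx 14.967 i$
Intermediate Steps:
$Q = 2$ ($Q = -1 + 3 = 2$)
$n{\left(Z \right)} = - 5 Z$
$\sqrt{-400 + \left(n{\left(4 \right)} - 2\right) \left(Q - 10\right)} = \sqrt{-400 + \left(\left(-5\right) 4 - 2\right) \left(2 - 10\right)} = \sqrt{-400 + \left(-20 - 2\right) \left(-8\right)} = \sqrt{-400 - -176} = \sqrt{-400 + 176} = \sqrt{-224} = 4 i \sqrt{14}$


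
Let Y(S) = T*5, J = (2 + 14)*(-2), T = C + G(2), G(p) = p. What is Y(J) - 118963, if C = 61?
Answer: -118648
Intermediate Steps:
T = 63 (T = 61 + 2 = 63)
J = -32 (J = 16*(-2) = -32)
Y(S) = 315 (Y(S) = 63*5 = 315)
Y(J) - 118963 = 315 - 118963 = -118648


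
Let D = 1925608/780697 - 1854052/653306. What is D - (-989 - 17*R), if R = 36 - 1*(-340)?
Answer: 1882185882730623/255017017141 ≈ 7380.6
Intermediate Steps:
R = 376 (R = 36 + 340 = 376)
D = -94720787098/255017017141 (D = 1925608*(1/780697) - 1854052*1/653306 = 1925608/780697 - 927026/326653 = -94720787098/255017017141 ≈ -0.37143)
D - (-989 - 17*R) = -94720787098/255017017141 - (-989 - 17*376) = -94720787098/255017017141 - (-989 - 6392) = -94720787098/255017017141 - 1*(-7381) = -94720787098/255017017141 + 7381 = 1882185882730623/255017017141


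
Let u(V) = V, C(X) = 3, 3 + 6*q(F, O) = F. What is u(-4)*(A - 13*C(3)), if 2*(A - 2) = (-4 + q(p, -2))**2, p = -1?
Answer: 940/9 ≈ 104.44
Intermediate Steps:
q(F, O) = -1/2 + F/6
A = 116/9 (A = 2 + (-4 + (-1/2 + (1/6)*(-1)))**2/2 = 2 + (-4 + (-1/2 - 1/6))**2/2 = 2 + (-4 - 2/3)**2/2 = 2 + (-14/3)**2/2 = 2 + (1/2)*(196/9) = 2 + 98/9 = 116/9 ≈ 12.889)
u(-4)*(A - 13*C(3)) = -4*(116/9 - 13*3) = -4*(116/9 - 39) = -4*(-235/9) = 940/9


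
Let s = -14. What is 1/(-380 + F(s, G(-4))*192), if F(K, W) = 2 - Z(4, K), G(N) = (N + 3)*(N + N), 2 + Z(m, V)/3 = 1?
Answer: 1/580 ≈ 0.0017241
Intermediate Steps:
Z(m, V) = -3 (Z(m, V) = -6 + 3*1 = -6 + 3 = -3)
G(N) = 2*N*(3 + N) (G(N) = (3 + N)*(2*N) = 2*N*(3 + N))
F(K, W) = 5 (F(K, W) = 2 - 1*(-3) = 2 + 3 = 5)
1/(-380 + F(s, G(-4))*192) = 1/(-380 + 5*192) = 1/(-380 + 960) = 1/580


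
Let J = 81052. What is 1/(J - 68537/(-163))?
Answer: 163/13280013 ≈ 1.2274e-5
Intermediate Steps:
1/(J - 68537/(-163)) = 1/(81052 - 68537/(-163)) = 1/(81052 - 68537*(-1/163)) = 1/(81052 + 68537/163) = 1/(13280013/163) = 163/13280013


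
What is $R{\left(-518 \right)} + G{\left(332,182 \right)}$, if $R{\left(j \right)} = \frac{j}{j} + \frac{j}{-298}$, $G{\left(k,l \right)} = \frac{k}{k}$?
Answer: $\frac{557}{149} \approx 3.7383$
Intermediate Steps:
$G{\left(k,l \right)} = 1$
$R{\left(j \right)} = 1 - \frac{j}{298}$ ($R{\left(j \right)} = 1 + j \left(- \frac{1}{298}\right) = 1 - \frac{j}{298}$)
$R{\left(-518 \right)} + G{\left(332,182 \right)} = \left(1 - - \frac{259}{149}\right) + 1 = \left(1 + \frac{259}{149}\right) + 1 = \frac{408}{149} + 1 = \frac{557}{149}$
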